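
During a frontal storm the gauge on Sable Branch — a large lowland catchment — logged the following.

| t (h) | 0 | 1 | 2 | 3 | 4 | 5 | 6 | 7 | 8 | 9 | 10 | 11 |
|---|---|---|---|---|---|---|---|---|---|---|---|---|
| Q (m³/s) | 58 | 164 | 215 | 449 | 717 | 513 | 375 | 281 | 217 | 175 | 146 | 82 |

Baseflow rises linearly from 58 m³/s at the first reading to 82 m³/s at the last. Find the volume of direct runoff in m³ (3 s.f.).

Direct-runoff ordinates (Q − Q_b): 0.00, 103.82, 152.64, 384.45, 650.27, 444.09, 303.91, 207.73, 141.55, 97.36, 66.18, 0.00 m³/s.
ΣQ_DR = 2552 m³/s.
With Δt = 1 h = 3600 s, V = ΣQ_DR · Δt = 2552 × 3600 = 9.19 × 10^6 m³.

V ≈ 9.19 × 10^6 m³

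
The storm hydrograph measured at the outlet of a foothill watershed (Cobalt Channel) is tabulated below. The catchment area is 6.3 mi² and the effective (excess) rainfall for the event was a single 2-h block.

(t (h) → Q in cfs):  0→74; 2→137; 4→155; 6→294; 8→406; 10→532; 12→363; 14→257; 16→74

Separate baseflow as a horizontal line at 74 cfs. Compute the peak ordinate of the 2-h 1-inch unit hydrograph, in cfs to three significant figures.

U_p ≈ 573 cfs

Direct runoff: 0.0, 63.0, 81.0, 220.0, 332.0, 458.0, 289.0, 183.0, 0.0 cfs; ΣQ_DR = 1626 cfs, peak = 458.0 cfs.
Runoff depth d = ΣQ_DR·Δt / A = 1626 × 7200 / (6.3 mi²) = 0.7999 in.
The 1-inch UH is the DRH scaled by (1 in)/d, so U_p = 458.0 × 1/0.7999 = 573 cfs.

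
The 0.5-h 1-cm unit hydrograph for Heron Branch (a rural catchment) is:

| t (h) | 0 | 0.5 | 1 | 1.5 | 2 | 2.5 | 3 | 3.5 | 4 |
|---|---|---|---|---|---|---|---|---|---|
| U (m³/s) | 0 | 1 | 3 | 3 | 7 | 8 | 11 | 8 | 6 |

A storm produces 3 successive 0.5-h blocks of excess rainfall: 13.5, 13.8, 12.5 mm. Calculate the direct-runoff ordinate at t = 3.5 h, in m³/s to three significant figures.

Q ≈ 36.0 m³/s

By discrete convolution, Q_j = Σ (P_i / 10 mm) · U_{j−i}.
At t = 3.5 h (j=7): Q = (13.5/10)·8 + (13.8/10)·11 + (12.5/10)·8 = 36.0 m³/s.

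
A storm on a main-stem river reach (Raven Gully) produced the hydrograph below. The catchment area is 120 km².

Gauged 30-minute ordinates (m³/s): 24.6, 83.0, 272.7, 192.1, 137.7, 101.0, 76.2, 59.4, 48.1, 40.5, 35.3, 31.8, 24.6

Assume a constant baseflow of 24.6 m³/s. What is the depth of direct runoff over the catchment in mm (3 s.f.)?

Direct runoff: 0.0, 58.4, 248.1, 167.5, 113.1, 76.4, 51.6, 34.8, 23.5, 15.9, 10.7, 7.2, 0.0 m³/s; ΣQ_DR = 807.2 m³/s.
V = ΣQ_DR · Δt = 807.2 × 1800 s = 1.453 × 10^6 m³.
Over A = 120 km², depth = V / A = 12.1 mm.

d ≈ 12.1 mm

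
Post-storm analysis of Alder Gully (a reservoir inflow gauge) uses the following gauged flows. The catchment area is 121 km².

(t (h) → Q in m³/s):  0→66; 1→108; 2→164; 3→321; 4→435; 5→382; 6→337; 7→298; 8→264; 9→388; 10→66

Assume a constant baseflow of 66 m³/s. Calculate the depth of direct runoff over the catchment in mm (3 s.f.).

Direct runoff: 0.0, 42.0, 98.0, 255.0, 369.0, 316.0, 271.0, 232.0, 198.0, 322.0, 0.0 m³/s; ΣQ_DR = 2103 m³/s.
V = ΣQ_DR · Δt = 2103 × 3600 s = 7.571 × 10^6 m³.
Over A = 121 km², depth = V / A = 62.6 mm.

d ≈ 62.6 mm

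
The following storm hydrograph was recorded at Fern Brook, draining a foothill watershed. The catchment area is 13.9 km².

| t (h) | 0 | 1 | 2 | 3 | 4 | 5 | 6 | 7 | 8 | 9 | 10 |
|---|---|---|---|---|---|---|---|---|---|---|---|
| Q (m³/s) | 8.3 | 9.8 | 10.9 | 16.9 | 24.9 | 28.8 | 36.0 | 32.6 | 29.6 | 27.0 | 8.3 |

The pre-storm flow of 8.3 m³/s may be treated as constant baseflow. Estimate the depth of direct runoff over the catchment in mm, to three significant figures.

Direct runoff: 0.0, 1.5, 2.6, 8.6, 16.6, 20.5, 27.7, 24.3, 21.3, 18.7, 0.0 m³/s; ΣQ_DR = 141.8 m³/s.
V = ΣQ_DR · Δt = 141.8 × 3600 s = 5.105 × 10^5 m³.
Over A = 13.9 km², depth = V / A = 36.7 mm.

d ≈ 36.7 mm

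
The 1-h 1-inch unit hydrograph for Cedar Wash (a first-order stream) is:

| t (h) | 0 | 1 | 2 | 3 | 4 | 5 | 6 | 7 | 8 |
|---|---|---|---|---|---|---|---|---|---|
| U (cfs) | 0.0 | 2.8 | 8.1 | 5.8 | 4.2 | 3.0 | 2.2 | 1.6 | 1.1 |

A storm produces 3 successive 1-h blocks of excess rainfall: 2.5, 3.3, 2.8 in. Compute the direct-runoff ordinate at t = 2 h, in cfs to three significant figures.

By discrete convolution, Q_j = Σ (P_i / 1 in) · U_{j−i}.
At t = 2 h (j=2): Q = (2.5/1)·8.1 + (3.3/1)·2.8 + (2.8/1)·0.0 = 29.5 cfs.

Q ≈ 29.5 cfs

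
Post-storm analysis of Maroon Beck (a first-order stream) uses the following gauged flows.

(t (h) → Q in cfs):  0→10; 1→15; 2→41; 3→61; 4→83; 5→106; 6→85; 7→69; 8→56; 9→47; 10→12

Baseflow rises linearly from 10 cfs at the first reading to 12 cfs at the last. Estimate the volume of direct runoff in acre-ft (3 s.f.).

V ≈ 38.3 acre-ft

Direct-runoff ordinates (Q − Q_b): 0.00, 4.80, 30.60, 50.40, 72.20, 95.00, 73.80, 57.60, 44.40, 35.20, 0.00 cfs.
ΣQ_DR = 464.0 cfs.
With Δt = 1 h = 3600 s, V = ΣQ_DR · Δt = 464.0 × 3600 = 1.67 × 10^6 ft³ = 38.3 acre-ft.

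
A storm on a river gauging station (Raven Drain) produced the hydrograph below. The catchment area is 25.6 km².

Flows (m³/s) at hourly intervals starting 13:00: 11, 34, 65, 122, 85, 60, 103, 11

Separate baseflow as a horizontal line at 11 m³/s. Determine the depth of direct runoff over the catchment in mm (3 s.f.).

Direct runoff: 0.0, 23.0, 54.0, 111.0, 74.0, 49.0, 92.0, 0.0 m³/s; ΣQ_DR = 403.0 m³/s.
V = ΣQ_DR · Δt = 403.0 × 3600 s = 1.451 × 10^6 m³.
Over A = 25.6 km², depth = V / A = 56.7 mm.

d ≈ 56.7 mm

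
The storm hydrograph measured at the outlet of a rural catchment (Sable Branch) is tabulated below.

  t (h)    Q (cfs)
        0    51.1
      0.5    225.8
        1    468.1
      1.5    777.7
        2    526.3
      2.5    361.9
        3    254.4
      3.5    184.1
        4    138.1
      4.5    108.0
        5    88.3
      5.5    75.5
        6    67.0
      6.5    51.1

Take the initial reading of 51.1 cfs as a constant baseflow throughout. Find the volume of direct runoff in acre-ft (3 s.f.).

V ≈ 110 acre-ft

Direct-runoff ordinates (Q − Q_b): 0.0, 174.7, 417.0, 726.6, 475.2, 310.8, 203.3, 133.0, 87.0, 56.9, 37.2, 24.4, 15.9, 0.0 cfs.
ΣQ_DR = 2662 cfs.
With Δt = 0.5 h = 1800 s, V = ΣQ_DR · Δt = 2662 × 1800 = 4.79 × 10^6 ft³ = 110 acre-ft.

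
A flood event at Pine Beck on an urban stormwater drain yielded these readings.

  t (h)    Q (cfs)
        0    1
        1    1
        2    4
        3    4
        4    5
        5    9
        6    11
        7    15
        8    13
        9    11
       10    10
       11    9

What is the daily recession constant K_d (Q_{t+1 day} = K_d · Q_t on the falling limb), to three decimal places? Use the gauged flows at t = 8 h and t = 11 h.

K_d ≈ 0.053

Between t = 8 h and t = 11 h the flow falls from 13 to 9 cfs over 3×1 h = 3 h.
Per-interval ratio K = (9/13)^(1/3) = 0.8846; K_d = K^(24/1) = 0.053.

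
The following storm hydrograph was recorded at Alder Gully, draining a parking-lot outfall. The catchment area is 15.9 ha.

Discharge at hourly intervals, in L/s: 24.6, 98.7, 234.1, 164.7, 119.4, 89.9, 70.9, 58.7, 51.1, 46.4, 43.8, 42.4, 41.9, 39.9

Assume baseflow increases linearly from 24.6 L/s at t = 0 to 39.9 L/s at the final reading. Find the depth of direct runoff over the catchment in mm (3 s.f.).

d ≈ 15.3 mm

Direct runoff: 0.00, 72.92, 207.15, 136.57, 90.09, 59.42, 39.24, 25.86, 17.08, 11.21, 7.43, 4.85, 3.18, 0.00 L/s; ΣQ_DR = 675.0 L/s.
V = ΣQ_DR · Δt = 675.0 × 3600 s = 2.430 × 10^6 L.
Over A = 15.9 ha, depth = V / A = 15.3 mm.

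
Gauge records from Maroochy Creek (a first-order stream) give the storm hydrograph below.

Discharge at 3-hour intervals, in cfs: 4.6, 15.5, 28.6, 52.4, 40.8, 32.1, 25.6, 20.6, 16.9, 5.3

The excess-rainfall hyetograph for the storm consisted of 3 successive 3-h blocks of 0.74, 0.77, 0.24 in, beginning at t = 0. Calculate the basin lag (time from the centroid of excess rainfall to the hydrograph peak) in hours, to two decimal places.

Centroid of excess rainfall: t_c = Σ P_i·t̄_i / ΣP_i = 3.6429 h (block centres at 1.5, 4.5, 7.5 h).
Hydrograph peak occurs at t = 9 h, so basin lag t_L = 9 − 3.6429 = 5.36 h.

t_L ≈ 5.36 h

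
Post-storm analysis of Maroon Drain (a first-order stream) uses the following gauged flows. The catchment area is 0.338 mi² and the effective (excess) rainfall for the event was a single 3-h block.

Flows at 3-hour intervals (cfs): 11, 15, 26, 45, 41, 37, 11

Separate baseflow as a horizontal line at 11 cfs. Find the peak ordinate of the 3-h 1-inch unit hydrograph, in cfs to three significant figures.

Direct runoff: 0.0, 4.0, 15.0, 34.0, 30.0, 26.0, 0.0 cfs; ΣQ_DR = 109.0 cfs, peak = 34.0 cfs.
Runoff depth d = ΣQ_DR·Δt / A = 109.0 × 10800 / (0.338 mi²) = 1.499 in.
The 1-inch UH is the DRH scaled by (1 in)/d, so U_p = 34.0 × 1/1.499 = 22.7 cfs.

U_p ≈ 22.7 cfs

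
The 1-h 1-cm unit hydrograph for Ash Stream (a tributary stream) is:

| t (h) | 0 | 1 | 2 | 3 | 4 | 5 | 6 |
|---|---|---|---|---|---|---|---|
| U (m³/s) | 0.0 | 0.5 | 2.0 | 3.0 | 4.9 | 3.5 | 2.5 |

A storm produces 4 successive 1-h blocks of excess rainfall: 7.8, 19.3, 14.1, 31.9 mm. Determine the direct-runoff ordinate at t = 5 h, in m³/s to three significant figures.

Q ≈ 22.8 m³/s

By discrete convolution, Q_j = Σ (P_i / 10 mm) · U_{j−i}.
At t = 5 h (j=5): Q = (7.8/10)·3.5 + (19.3/10)·4.9 + (14.1/10)·3.0 + (31.9/10)·2.0 = 22.8 m³/s.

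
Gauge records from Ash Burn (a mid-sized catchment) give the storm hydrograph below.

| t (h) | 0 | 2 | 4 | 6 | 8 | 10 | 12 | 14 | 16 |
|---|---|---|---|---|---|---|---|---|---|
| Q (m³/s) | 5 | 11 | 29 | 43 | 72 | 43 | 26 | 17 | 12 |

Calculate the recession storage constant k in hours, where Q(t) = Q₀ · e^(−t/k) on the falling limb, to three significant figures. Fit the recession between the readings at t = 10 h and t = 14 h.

On the falling limb, Q drops from 43 to 17 m³/s between t = 10 h and t = 14 h (Δt = 4 h).
k = −Δt / ln(Q₂/Q₁) = −4 / ln(17/43) = 4.31 h.

k ≈ 4.31 h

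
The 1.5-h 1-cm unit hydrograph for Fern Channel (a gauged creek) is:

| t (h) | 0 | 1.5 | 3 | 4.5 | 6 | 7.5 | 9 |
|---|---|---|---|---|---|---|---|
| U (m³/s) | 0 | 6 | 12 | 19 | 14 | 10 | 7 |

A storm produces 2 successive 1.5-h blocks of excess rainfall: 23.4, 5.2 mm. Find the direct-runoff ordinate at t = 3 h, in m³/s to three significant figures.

Q ≈ 31.2 m³/s

By discrete convolution, Q_j = Σ (P_i / 10 mm) · U_{j−i}.
At t = 3 h (j=2): Q = (23.4/10)·12 + (5.2/10)·6 = 31.2 m³/s.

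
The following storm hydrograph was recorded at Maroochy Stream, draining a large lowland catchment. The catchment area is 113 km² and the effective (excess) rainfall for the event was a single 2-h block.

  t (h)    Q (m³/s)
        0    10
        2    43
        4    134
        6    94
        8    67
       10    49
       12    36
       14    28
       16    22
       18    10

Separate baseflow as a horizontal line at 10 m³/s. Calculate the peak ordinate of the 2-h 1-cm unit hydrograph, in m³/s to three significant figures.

Direct runoff: 0.0, 33.0, 124.0, 84.0, 57.0, 39.0, 26.0, 18.0, 12.0, 0.0 m³/s; ΣQ_DR = 393.0 m³/s, peak = 124.0 m³/s.
Runoff depth d = ΣQ_DR·Δt / A = 393.0 × 7200 / (113 km²) = 25.04 mm.
The 1-cm UH is the DRH scaled by (10 mm)/d, so U_p = 124.0 × 10/25.04 = 49.5 m³/s.

U_p ≈ 49.5 m³/s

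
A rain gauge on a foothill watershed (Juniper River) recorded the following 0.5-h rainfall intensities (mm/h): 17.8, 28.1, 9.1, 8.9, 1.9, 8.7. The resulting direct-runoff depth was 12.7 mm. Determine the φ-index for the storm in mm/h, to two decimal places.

Only the 2 blocks with intensity above φ contribute runoff: 17.8, 28.1 mm/h.
Σ(I−φ)·Δt = d  ⇒  (17.8+28.1 − 2φ)·0.5 = 12.7
φ = (45.90 − 12.7/0.5) / 2 = 10.25 mm/h.

φ ≈ 10.25 mm/h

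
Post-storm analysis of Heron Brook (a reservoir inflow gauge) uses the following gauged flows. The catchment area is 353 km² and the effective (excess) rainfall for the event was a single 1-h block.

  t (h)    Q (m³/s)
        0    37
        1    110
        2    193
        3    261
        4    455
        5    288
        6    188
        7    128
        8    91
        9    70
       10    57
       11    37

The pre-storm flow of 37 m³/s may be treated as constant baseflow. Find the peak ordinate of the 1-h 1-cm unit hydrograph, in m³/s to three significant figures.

U_p ≈ 279 m³/s

Direct runoff: 0.0, 73.0, 156.0, 224.0, 418.0, 251.0, 151.0, 91.0, 54.0, 33.0, 20.0, 0.0 m³/s; ΣQ_DR = 1471 m³/s, peak = 418.0 m³/s.
Runoff depth d = ΣQ_DR·Δt / A = 1471 × 3600 / (353 km²) = 15.00 mm.
The 1-cm UH is the DRH scaled by (10 mm)/d, so U_p = 418.0 × 10/15.00 = 279 m³/s.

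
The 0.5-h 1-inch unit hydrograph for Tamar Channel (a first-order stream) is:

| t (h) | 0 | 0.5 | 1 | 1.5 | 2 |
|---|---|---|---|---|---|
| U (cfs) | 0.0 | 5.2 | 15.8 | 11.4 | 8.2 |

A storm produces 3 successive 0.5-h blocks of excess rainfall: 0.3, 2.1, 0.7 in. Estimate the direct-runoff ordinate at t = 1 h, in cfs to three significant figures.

Q ≈ 15.7 cfs

By discrete convolution, Q_j = Σ (P_i / 1 in) · U_{j−i}.
At t = 1 h (j=2): Q = (0.3/1)·15.8 + (2.1/1)·5.2 + (0.7/1)·0.0 = 15.7 cfs.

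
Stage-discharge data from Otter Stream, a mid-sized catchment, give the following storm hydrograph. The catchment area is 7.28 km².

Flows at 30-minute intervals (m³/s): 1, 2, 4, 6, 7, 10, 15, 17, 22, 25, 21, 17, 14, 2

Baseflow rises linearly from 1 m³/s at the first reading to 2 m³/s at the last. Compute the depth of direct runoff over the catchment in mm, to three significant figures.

d ≈ 35.1 mm

Direct runoff: 0.00, 0.92, 2.85, 4.77, 5.69, 8.62, 13.54, 15.46, 20.38, 23.31, 19.23, 15.15, 12.08, 0.00 m³/s; ΣQ_DR = 142.0 m³/s.
V = ΣQ_DR · Δt = 142.0 × 1800 s = 2.556 × 10^5 m³.
Over A = 7.28 km², depth = V / A = 35.1 mm.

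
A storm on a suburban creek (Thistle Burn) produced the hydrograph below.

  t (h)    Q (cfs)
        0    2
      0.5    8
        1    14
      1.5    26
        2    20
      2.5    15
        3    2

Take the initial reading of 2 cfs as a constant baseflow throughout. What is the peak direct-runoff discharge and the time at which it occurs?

Subtracting baseflow gives direct-runoff ordinates: 0.0, 6.0, 12.0, 24.0, 18.0, 13.0, 0.0 cfs.
The maximum is 24.0 cfs, occurring at the reading for t = 1.5 h.

Q_p = 24.0 cfs at t = 1.5 h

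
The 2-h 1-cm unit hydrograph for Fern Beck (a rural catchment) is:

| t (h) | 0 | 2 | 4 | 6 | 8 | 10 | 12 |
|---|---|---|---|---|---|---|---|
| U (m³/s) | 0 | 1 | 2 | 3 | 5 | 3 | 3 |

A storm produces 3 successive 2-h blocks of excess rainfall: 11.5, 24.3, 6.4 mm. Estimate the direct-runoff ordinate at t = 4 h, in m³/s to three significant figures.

By discrete convolution, Q_j = Σ (P_i / 10 mm) · U_{j−i}.
At t = 4 h (j=2): Q = (11.5/10)·2 + (24.3/10)·1 + (6.4/10)·0 = 4.73 m³/s.

Q ≈ 4.73 m³/s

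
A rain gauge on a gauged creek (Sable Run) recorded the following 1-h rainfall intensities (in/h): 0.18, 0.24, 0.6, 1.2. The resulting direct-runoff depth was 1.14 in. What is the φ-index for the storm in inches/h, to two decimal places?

φ ≈ 0.33 in/h

Only the 2 blocks with intensity above φ contribute runoff: 0.6, 1.2 in/h.
Σ(I−φ)·Δt = d  ⇒  (0.6+1.2 − 2φ)·1 = 1.14
φ = (1.800 − 1.14/1) / 2 = 0.33 in/h.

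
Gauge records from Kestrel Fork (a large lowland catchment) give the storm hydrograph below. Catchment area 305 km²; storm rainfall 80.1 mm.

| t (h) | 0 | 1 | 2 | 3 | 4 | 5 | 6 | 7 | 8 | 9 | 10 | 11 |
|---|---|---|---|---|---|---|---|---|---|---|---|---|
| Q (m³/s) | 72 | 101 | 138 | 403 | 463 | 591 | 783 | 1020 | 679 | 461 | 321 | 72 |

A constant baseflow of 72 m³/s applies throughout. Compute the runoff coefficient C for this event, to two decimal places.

ΣQ_DR = 4240 m³/s; V = ΣQ_DR·Δt = 1.526 × 10^7 m³.
Runoff depth d = V / A = 50.05 mm.
C = d / P = 50.05 / 80.1 = 0.62.

C ≈ 0.62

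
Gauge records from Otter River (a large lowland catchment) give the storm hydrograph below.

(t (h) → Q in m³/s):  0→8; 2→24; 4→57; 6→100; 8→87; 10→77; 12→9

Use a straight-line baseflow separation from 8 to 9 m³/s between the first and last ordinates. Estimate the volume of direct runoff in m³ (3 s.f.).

V ≈ 2.18 × 10^6 m³

Direct-runoff ordinates (Q − Q_b): 0.00, 15.83, 48.67, 91.50, 78.33, 68.17, 0.00 m³/s.
ΣQ_DR = 302.5 m³/s.
With Δt = 2 h = 7200 s, V = ΣQ_DR · Δt = 302.5 × 7200 = 2.18 × 10^6 m³.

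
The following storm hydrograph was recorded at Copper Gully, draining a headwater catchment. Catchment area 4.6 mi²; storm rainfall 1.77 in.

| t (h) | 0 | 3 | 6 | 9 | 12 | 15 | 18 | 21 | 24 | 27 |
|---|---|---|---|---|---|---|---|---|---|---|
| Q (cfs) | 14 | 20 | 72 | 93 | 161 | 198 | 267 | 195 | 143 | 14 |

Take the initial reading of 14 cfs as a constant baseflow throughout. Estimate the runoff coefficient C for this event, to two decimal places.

C ≈ 0.59

ΣQ_DR = 1037 cfs; V = ΣQ_DR·Δt = 1.120 × 10^7 ft³.
Runoff depth d = V / A = 1.048 in.
C = d / P = 1.048 / 1.77 = 0.59.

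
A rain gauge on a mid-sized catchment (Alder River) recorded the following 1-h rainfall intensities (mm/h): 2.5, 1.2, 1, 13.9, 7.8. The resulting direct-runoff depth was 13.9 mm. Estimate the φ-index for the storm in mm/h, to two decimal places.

Only the 2 blocks with intensity above φ contribute runoff: 13.9, 7.8 mm/h.
Σ(I−φ)·Δt = d  ⇒  (13.9+7.8 − 2φ)·1 = 13.9
φ = (21.70 − 13.9/1) / 2 = 3.90 mm/h.

φ ≈ 3.90 mm/h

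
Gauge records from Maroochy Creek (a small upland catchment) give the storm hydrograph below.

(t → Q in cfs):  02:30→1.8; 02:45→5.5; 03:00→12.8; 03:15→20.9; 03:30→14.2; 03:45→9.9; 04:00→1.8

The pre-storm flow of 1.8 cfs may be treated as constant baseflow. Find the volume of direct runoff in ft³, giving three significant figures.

Direct-runoff ordinates (Q − Q_b): 0.0, 3.7, 11.0, 19.1, 12.4, 8.1, 0.0 cfs.
ΣQ_DR = 54.30 cfs.
With Δt = 0.25 h = 900 s, V = ΣQ_DR · Δt = 54.30 × 900 = 48900 ft³.

V ≈ 48900 ft³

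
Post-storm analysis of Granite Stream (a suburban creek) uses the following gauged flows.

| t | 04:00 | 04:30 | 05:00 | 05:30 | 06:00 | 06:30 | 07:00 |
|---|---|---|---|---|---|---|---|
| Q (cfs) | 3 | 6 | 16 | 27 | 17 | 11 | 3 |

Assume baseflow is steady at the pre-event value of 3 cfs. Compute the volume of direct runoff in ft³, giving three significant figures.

V ≈ 1.12 × 10^5 ft³

Direct-runoff ordinates (Q − Q_b): 0.0, 3.0, 13.0, 24.0, 14.0, 8.0, 0.0 cfs.
ΣQ_DR = 62.00 cfs.
With Δt = 0.5 h = 1800 s, V = ΣQ_DR · Δt = 62.00 × 1800 = 1.12 × 10^5 ft³.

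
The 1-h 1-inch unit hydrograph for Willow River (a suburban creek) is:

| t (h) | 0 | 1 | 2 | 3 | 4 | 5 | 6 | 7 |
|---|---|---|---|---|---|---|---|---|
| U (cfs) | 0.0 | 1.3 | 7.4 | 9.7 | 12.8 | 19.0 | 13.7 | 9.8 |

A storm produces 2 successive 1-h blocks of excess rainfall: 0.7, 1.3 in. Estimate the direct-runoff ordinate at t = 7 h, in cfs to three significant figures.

By discrete convolution, Q_j = Σ (P_i / 1 in) · U_{j−i}.
At t = 7 h (j=7): Q = (0.7/1)·9.8 + (1.3/1)·13.7 = 24.7 cfs.

Q ≈ 24.7 cfs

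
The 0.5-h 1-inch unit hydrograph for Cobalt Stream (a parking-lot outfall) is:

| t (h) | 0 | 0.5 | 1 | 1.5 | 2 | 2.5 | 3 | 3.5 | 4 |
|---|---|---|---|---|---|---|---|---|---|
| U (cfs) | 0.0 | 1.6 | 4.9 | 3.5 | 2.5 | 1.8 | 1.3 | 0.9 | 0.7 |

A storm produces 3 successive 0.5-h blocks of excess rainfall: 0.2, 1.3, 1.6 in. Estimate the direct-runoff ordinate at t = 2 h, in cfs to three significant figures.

Q ≈ 12.9 cfs

By discrete convolution, Q_j = Σ (P_i / 1 in) · U_{j−i}.
At t = 2 h (j=4): Q = (0.2/1)·2.5 + (1.3/1)·3.5 + (1.6/1)·4.9 = 12.9 cfs.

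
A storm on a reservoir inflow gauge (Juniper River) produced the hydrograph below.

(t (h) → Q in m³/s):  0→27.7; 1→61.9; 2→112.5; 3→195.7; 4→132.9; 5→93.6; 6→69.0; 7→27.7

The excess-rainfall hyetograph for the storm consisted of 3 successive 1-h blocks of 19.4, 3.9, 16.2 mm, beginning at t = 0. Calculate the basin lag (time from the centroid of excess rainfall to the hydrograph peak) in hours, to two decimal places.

Centroid of excess rainfall: t_c = Σ P_i·t̄_i / ΣP_i = 1.4190 h (block centres at 0.5, 1.5, 2.5 h).
Hydrograph peak occurs at t = 3 h, so basin lag t_L = 3 − 1.4190 = 1.58 h.

t_L ≈ 1.58 h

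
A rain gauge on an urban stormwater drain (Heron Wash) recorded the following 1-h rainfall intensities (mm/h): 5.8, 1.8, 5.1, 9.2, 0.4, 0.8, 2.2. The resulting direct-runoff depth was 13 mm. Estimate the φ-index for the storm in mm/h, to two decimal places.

Only the 3 blocks with intensity above φ contribute runoff: 5.8, 5.1, 9.2 mm/h.
Σ(I−φ)·Δt = d  ⇒  (5.8+5.1+9.2 − 3φ)·1 = 13
φ = (20.10 − 13/1) / 3 = 2.37 mm/h.

φ ≈ 2.37 mm/h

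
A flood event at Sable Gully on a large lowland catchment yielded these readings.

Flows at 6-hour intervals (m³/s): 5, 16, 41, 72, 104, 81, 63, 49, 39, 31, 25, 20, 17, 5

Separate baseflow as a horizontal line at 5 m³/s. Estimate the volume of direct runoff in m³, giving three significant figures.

Direct-runoff ordinates (Q − Q_b): 0.0, 11.0, 36.0, 67.0, 99.0, 76.0, 58.0, 44.0, 34.0, 26.0, 20.0, 15.0, 12.0, 0.0 m³/s.
ΣQ_DR = 498.0 m³/s.
With Δt = 6 h = 21600 s, V = ΣQ_DR · Δt = 498.0 × 21600 = 1.08 × 10^7 m³.

V ≈ 1.08 × 10^7 m³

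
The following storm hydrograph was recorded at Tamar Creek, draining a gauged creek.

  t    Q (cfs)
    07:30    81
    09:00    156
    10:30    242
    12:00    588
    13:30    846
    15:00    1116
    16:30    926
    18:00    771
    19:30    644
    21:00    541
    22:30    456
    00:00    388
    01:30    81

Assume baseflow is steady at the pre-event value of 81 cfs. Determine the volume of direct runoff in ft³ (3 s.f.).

V ≈ 3.12 × 10^7 ft³

Direct-runoff ordinates (Q − Q_b): 0.0, 75.0, 161.0, 507.0, 765.0, 1035.0, 845.0, 690.0, 563.0, 460.0, 375.0, 307.0, 0.0 cfs.
ΣQ_DR = 5783 cfs.
With Δt = 1.5 h = 5400 s, V = ΣQ_DR · Δt = 5783 × 5400 = 3.12 × 10^7 ft³.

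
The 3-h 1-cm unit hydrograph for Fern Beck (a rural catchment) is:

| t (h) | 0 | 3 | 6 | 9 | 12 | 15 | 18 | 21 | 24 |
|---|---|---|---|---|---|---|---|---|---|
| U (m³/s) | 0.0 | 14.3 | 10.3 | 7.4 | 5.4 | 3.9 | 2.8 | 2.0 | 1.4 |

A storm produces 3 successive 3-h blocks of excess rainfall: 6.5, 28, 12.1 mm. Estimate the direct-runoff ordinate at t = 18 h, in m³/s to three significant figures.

Q ≈ 19.3 m³/s

By discrete convolution, Q_j = Σ (P_i / 10 mm) · U_{j−i}.
At t = 18 h (j=6): Q = (6.5/10)·2.8 + (28/10)·3.9 + (12.1/10)·5.4 = 19.3 m³/s.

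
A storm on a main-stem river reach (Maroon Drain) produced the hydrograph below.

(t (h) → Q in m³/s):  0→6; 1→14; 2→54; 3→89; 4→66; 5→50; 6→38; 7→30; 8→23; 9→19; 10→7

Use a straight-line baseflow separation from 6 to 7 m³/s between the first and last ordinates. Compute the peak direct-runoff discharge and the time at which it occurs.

Subtracting baseflow gives direct-runoff ordinates: 0.00, 7.90, 47.80, 82.70, 59.60, 43.50, 31.40, 23.30, 16.20, 12.10, 0.00 m³/s.
The maximum is 82.70 m³/s, occurring at the reading for t = 3 h.

Q_p = 82.70 m³/s at t = 3 h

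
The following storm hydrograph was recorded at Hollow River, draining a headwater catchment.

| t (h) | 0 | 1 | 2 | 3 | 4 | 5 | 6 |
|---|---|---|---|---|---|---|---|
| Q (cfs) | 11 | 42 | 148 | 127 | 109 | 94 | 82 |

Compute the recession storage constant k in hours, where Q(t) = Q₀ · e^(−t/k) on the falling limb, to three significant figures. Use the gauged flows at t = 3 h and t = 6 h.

k ≈ 6.86 h

On the falling limb, Q drops from 127 to 82 cfs between t = 3 h and t = 6 h (Δt = 3 h).
k = −Δt / ln(Q₂/Q₁) = −3 / ln(82/127) = 6.86 h.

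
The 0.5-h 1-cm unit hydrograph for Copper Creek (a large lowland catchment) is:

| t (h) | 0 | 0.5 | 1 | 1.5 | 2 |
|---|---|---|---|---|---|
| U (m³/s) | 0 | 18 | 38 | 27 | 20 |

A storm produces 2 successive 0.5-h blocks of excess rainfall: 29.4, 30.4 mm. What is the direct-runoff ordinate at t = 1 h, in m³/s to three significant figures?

By discrete convolution, Q_j = Σ (P_i / 10 mm) · U_{j−i}.
At t = 1 h (j=2): Q = (29.4/10)·38 + (30.4/10)·18 = 166 m³/s.

Q ≈ 166 m³/s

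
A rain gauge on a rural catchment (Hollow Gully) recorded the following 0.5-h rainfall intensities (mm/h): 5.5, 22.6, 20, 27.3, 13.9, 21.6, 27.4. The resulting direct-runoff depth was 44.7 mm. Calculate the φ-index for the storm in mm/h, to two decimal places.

φ ≈ 7.23 mm/h

Only the 6 blocks with intensity above φ contribute runoff: 22.6, 20, 27.3, 13.9, 21.6, 27.4 mm/h.
Σ(I−φ)·Δt = d  ⇒  (22.6+20+27.3+13.9+21.6+27.4 − 6φ)·0.5 = 44.7
φ = (132.8 − 44.7/0.5) / 6 = 7.23 mm/h.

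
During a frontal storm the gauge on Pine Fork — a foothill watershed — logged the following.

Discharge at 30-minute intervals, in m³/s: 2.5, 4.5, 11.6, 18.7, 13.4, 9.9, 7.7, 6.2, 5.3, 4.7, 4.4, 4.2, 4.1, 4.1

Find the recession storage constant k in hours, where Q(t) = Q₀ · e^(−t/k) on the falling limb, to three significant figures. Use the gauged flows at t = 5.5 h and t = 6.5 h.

On the falling limb, Q drops from 4.2 to 4.1 m³/s between t = 5.5 h and t = 6.5 h (Δt = 1 h).
k = −Δt / ln(Q₂/Q₁) = −1 / ln(4.1/4.2) = 41.5 h.

k ≈ 41.5 h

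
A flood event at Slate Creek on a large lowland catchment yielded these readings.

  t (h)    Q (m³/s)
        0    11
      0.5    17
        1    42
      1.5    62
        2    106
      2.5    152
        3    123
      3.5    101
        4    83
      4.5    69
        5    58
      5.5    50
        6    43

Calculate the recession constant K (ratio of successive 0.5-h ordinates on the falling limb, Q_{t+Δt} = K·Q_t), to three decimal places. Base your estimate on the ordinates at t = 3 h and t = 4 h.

K ≈ 0.821

Using the recession-limb readings at t = 3 h and t = 4 h: Q falls from 123 to 83 m³/s over 2 intervals.
K = (Q₂/Q₁)^(1/2) = (83/123)^(1/2) = 0.821.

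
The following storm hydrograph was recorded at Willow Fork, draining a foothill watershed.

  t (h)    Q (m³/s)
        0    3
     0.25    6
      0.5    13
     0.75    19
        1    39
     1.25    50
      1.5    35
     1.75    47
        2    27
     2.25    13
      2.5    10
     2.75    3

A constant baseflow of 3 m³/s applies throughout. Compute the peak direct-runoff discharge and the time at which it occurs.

Subtracting baseflow gives direct-runoff ordinates: 0.0, 3.0, 10.0, 16.0, 36.0, 47.0, 32.0, 44.0, 24.0, 10.0, 7.0, 0.0 m³/s.
The maximum is 47.0 m³/s, occurring at the reading for t = 1.25 h.

Q_p = 47.0 m³/s at t = 1.25 h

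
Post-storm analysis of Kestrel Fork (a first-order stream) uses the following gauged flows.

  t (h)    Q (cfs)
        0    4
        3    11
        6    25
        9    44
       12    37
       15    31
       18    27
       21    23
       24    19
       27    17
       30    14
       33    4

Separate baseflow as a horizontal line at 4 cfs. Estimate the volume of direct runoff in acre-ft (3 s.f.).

V ≈ 51.6 acre-ft

Direct-runoff ordinates (Q − Q_b): 0.0, 7.0, 21.0, 40.0, 33.0, 27.0, 23.0, 19.0, 15.0, 13.0, 10.0, 0.0 cfs.
ΣQ_DR = 208.0 cfs.
With Δt = 3 h = 10800 s, V = ΣQ_DR · Δt = 208.0 × 10800 = 2.25 × 10^6 ft³ = 51.6 acre-ft.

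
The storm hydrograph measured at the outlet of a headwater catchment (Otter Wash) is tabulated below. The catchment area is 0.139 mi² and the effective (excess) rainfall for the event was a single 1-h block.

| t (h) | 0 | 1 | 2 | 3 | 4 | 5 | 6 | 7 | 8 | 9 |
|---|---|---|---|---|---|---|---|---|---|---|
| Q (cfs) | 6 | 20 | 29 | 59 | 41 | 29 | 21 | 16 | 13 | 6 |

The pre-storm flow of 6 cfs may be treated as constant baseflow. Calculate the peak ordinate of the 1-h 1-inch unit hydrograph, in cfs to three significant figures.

U_p ≈ 26.4 cfs

Direct runoff: 0.0, 14.0, 23.0, 53.0, 35.0, 23.0, 15.0, 10.0, 7.0, 0.0 cfs; ΣQ_DR = 180.0 cfs, peak = 53.0 cfs.
Runoff depth d = ΣQ_DR·Δt / A = 180.0 × 3600 / (0.139 mi²) = 2.007 in.
The 1-inch UH is the DRH scaled by (1 in)/d, so U_p = 53.0 × 1/2.007 = 26.4 cfs.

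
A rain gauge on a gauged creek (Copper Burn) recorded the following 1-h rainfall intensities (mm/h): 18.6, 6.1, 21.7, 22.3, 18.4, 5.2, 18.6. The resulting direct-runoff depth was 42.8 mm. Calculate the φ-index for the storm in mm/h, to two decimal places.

φ ≈ 11.36 mm/h

Only the 5 blocks with intensity above φ contribute runoff: 18.6, 21.7, 22.3, 18.4, 18.6 mm/h.
Σ(I−φ)·Δt = d  ⇒  (18.6+21.7+22.3+18.4+18.6 − 5φ)·1 = 42.8
φ = (99.60 − 42.8/1) / 5 = 11.36 mm/h.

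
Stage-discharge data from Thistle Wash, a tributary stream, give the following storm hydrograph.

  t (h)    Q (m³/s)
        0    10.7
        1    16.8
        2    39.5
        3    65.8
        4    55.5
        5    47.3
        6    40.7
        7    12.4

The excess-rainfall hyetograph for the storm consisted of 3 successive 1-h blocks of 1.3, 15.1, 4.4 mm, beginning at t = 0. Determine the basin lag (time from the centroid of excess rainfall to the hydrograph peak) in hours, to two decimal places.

t_L ≈ 1.35 h

Centroid of excess rainfall: t_c = Σ P_i·t̄_i / ΣP_i = 1.6490 h (block centres at 0.5, 1.5, 2.5 h).
Hydrograph peak occurs at t = 3 h, so basin lag t_L = 3 − 1.6490 = 1.35 h.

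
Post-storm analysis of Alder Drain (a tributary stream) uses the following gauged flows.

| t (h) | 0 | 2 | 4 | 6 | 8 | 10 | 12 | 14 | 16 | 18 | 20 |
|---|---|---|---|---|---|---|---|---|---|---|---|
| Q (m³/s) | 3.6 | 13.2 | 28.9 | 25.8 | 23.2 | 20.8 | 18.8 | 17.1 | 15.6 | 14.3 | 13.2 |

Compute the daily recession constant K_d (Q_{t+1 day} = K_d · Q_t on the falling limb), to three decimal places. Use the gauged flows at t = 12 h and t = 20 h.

K_d ≈ 0.346

Between t = 12 h and t = 20 h the flow falls from 18.8 to 13.2 m³/s over 4×2 h = 8 h.
Per-interval ratio K = (13.2/18.8)^(1/4) = 0.9154; K_d = K^(24/2) = 0.346.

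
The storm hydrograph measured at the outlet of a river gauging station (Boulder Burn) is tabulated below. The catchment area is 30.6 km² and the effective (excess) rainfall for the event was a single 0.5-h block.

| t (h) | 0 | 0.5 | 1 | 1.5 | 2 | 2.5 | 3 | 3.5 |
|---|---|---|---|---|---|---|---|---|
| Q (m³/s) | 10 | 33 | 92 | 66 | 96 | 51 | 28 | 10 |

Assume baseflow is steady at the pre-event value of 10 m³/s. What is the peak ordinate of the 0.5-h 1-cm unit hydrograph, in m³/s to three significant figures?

Direct runoff: 0.0, 23.0, 82.0, 56.0, 86.0, 41.0, 18.0, 0.0 m³/s; ΣQ_DR = 306.0 m³/s, peak = 86.0 m³/s.
Runoff depth d = ΣQ_DR·Δt / A = 306.0 × 1800 / (30.6 km²) = 18.00 mm.
The 1-cm UH is the DRH scaled by (10 mm)/d, so U_p = 86.0 × 10/18.00 = 47.8 m³/s.

U_p ≈ 47.8 m³/s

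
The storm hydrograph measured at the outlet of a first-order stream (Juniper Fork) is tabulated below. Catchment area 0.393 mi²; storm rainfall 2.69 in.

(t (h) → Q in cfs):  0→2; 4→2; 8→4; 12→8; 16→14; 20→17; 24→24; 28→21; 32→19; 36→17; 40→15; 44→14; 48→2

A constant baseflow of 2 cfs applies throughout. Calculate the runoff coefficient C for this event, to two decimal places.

ΣQ_DR = 133.0 cfs; V = ΣQ_DR·Δt = 1.915 × 10^6 ft³.
Runoff depth d = V / A = 2.098 in.
C = d / P = 2.098 / 2.69 = 0.78.

C ≈ 0.78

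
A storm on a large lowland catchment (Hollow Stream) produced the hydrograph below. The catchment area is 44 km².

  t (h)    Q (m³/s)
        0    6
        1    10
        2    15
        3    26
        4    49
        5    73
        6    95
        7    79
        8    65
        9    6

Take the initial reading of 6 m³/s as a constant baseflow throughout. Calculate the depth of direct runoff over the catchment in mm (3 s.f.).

d ≈ 29.8 mm

Direct runoff: 0.0, 4.0, 9.0, 20.0, 43.0, 67.0, 89.0, 73.0, 59.0, 0.0 m³/s; ΣQ_DR = 364.0 m³/s.
V = ΣQ_DR · Δt = 364.0 × 3600 s = 1.310 × 10^6 m³.
Over A = 44 km², depth = V / A = 29.8 mm.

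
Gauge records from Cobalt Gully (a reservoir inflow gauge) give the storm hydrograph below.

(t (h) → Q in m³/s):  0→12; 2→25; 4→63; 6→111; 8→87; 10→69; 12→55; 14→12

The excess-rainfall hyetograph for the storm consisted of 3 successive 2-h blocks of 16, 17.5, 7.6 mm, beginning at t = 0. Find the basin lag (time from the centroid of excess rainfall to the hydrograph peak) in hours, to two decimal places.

Centroid of excess rainfall: t_c = Σ P_i·t̄_i / ΣP_i = 2.5912 h (block centres at 1, 3, 5 h).
Hydrograph peak occurs at t = 6 h, so basin lag t_L = 6 − 2.5912 = 3.41 h.

t_L ≈ 3.41 h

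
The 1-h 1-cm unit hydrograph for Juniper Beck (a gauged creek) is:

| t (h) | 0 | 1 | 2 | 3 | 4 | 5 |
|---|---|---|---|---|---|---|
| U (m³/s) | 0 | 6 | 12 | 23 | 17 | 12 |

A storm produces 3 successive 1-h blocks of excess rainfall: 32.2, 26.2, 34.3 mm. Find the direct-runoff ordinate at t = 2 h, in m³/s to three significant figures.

Q ≈ 54.4 m³/s

By discrete convolution, Q_j = Σ (P_i / 10 mm) · U_{j−i}.
At t = 2 h (j=2): Q = (32.2/10)·12 + (26.2/10)·6 + (34.3/10)·0 = 54.4 m³/s.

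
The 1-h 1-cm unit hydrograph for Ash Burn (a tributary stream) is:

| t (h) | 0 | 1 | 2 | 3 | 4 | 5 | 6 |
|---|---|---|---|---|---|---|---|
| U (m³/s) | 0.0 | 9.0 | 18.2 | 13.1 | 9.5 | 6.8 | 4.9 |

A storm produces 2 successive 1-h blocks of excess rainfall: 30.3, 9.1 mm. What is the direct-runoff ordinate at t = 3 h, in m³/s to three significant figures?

By discrete convolution, Q_j = Σ (P_i / 10 mm) · U_{j−i}.
At t = 3 h (j=3): Q = (30.3/10)·13.1 + (9.1/10)·18.2 = 56.3 m³/s.

Q ≈ 56.3 m³/s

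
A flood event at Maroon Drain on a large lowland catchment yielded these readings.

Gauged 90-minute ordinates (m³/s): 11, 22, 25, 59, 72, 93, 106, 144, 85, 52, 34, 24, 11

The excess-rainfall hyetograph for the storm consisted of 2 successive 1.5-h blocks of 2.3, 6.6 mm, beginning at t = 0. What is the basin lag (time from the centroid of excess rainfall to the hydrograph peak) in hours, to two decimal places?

Centroid of excess rainfall: t_c = Σ P_i·t̄_i / ΣP_i = 1.8624 h (block centres at 0.75, 2.25 h).
Hydrograph peak occurs at t = 10.5 h, so basin lag t_L = 10.5 − 1.8624 = 8.64 h.

t_L ≈ 8.64 h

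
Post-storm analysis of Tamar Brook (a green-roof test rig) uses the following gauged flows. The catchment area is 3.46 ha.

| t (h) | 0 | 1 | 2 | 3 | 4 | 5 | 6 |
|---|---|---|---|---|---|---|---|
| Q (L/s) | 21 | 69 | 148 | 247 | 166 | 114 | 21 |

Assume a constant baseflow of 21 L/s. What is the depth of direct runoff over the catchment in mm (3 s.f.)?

Direct runoff: 0.0, 48.0, 127.0, 226.0, 145.0, 93.0, 0.0 L/s; ΣQ_DR = 639.0 L/s.
V = ΣQ_DR · Δt = 639.0 × 3600 s = 2.300 × 10^6 L.
Over A = 3.46 ha, depth = V / A = 66.5 mm.

d ≈ 66.5 mm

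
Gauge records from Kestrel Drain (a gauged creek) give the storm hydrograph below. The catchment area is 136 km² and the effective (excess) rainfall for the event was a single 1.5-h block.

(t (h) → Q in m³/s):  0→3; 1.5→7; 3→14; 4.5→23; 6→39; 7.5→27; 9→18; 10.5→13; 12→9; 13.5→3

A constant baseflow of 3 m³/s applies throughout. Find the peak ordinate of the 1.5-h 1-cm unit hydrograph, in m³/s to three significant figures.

U_p ≈ 72.0 m³/s

Direct runoff: 0.0, 4.0, 11.0, 20.0, 36.0, 24.0, 15.0, 10.0, 6.0, 0.0 m³/s; ΣQ_DR = 126.0 m³/s, peak = 36.0 m³/s.
Runoff depth d = ΣQ_DR·Δt / A = 126.0 × 5400 / (136 km²) = 5.003 mm.
The 1-cm UH is the DRH scaled by (10 mm)/d, so U_p = 36.0 × 10/5.003 = 72.0 m³/s.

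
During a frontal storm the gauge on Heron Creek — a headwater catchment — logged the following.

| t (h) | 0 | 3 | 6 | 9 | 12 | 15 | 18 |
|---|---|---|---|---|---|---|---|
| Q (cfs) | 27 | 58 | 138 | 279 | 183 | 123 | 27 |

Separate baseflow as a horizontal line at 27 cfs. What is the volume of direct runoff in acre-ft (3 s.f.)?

Direct-runoff ordinates (Q − Q_b): 0.0, 31.0, 111.0, 252.0, 156.0, 96.0, 0.0 cfs.
ΣQ_DR = 646.0 cfs.
With Δt = 3 h = 10800 s, V = ΣQ_DR · Δt = 646.0 × 10800 = 6.98 × 10^6 ft³ = 160 acre-ft.

V ≈ 160 acre-ft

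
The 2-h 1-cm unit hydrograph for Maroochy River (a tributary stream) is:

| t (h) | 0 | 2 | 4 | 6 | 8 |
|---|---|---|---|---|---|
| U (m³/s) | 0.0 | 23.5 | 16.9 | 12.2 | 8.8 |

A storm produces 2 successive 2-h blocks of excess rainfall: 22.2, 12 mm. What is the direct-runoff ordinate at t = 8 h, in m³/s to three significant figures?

Q ≈ 34.2 m³/s

By discrete convolution, Q_j = Σ (P_i / 10 mm) · U_{j−i}.
At t = 8 h (j=4): Q = (22.2/10)·8.8 + (12/10)·12.2 = 34.2 m³/s.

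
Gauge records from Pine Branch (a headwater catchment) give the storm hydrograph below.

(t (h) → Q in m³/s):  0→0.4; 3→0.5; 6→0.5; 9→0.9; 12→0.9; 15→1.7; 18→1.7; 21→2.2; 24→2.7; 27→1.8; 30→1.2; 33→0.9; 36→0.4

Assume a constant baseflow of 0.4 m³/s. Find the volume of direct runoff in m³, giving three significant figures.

Direct-runoff ordinates (Q − Q_b): 0.0, 0.1, 0.1, 0.5, 0.5, 1.3, 1.3, 1.8, 2.3, 1.4, 0.8, 0.5, 0.0 m³/s.
ΣQ_DR = 10.60 m³/s.
With Δt = 3 h = 10800 s, V = ΣQ_DR · Δt = 10.60 × 10800 = 1.14 × 10^5 m³.

V ≈ 1.14 × 10^5 m³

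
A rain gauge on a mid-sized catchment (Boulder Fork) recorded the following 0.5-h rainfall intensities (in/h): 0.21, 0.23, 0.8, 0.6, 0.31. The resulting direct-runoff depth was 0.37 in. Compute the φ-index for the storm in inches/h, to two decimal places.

Only the 2 blocks with intensity above φ contribute runoff: 0.8, 0.6 in/h.
Σ(I−φ)·Δt = d  ⇒  (0.8+0.6 − 2φ)·0.5 = 0.37
φ = (1.400 − 0.37/0.5) / 2 = 0.33 in/h.

φ ≈ 0.33 in/h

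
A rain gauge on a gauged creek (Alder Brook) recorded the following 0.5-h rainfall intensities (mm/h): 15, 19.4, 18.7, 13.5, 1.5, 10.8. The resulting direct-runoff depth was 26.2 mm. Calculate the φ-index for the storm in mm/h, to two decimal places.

Only the 5 blocks with intensity above φ contribute runoff: 15, 19.4, 18.7, 13.5, 10.8 mm/h.
Σ(I−φ)·Δt = d  ⇒  (15+19.4+18.7+13.5+10.8 − 5φ)·0.5 = 26.2
φ = (77.40 − 26.2/0.5) / 5 = 5.00 mm/h.

φ ≈ 5.00 mm/h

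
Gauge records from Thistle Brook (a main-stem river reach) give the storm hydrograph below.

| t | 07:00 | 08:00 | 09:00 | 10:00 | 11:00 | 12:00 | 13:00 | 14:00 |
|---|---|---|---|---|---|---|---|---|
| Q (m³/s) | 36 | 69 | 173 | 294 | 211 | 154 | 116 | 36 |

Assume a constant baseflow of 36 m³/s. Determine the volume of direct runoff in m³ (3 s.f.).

Direct-runoff ordinates (Q − Q_b): 0.0, 33.0, 137.0, 258.0, 175.0, 118.0, 80.0, 0.0 m³/s.
ΣQ_DR = 801.0 m³/s.
With Δt = 1 h = 3600 s, V = ΣQ_DR · Δt = 801.0 × 3600 = 2.88 × 10^6 m³.

V ≈ 2.88 × 10^6 m³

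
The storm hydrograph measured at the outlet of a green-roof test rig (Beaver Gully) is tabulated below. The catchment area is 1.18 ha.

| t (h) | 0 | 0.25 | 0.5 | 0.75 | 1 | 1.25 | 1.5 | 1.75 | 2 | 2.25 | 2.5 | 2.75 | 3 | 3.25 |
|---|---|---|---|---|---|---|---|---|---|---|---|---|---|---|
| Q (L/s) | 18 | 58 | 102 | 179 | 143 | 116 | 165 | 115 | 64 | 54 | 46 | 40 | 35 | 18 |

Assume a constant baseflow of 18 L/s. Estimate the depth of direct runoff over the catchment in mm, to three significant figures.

Direct runoff: 0.0, 40.0, 84.0, 161.0, 125.0, 98.0, 147.0, 97.0, 46.0, 36.0, 28.0, 22.0, 17.0, 0.0 L/s; ΣQ_DR = 901.0 L/s.
V = ΣQ_DR · Δt = 901.0 × 900 s = 8.109 × 10^5 L.
Over A = 1.18 ha, depth = V / A = 68.7 mm.

d ≈ 68.7 mm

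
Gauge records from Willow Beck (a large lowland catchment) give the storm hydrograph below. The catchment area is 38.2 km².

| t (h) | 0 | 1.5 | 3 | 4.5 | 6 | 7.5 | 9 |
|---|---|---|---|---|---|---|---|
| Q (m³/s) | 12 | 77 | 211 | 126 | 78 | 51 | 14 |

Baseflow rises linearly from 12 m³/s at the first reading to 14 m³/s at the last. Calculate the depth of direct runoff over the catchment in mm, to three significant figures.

d ≈ 67.6 mm

Direct runoff: 0.00, 64.67, 198.33, 113.00, 64.67, 37.33, 0.00 m³/s; ΣQ_DR = 478.0 m³/s.
V = ΣQ_DR · Δt = 478.0 × 5400 s = 2.581 × 10^6 m³.
Over A = 38.2 km², depth = V / A = 67.6 mm.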